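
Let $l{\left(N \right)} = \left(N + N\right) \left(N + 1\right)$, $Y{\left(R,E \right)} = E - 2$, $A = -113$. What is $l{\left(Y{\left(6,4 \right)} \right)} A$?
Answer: $-1356$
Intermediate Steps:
$Y{\left(R,E \right)} = -2 + E$ ($Y{\left(R,E \right)} = E - 2 = -2 + E$)
$l{\left(N \right)} = 2 N \left(1 + N\right)$
$l{\left(Y{\left(6,4 \right)} \right)} A = 2 \left(-2 + 4\right) \left(1 + \left(-2 + 4\right)\right) \left(-113\right) = 2 \cdot 2 \left(1 + 2\right) \left(-113\right) = 2 \cdot 2 \cdot 3 \left(-113\right) = 12 \left(-113\right) = -1356$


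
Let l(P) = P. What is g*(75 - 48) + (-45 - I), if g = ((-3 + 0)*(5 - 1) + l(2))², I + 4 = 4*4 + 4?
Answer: 2639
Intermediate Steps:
I = 16 (I = -4 + (4*4 + 4) = -4 + (16 + 4) = -4 + 20 = 16)
g = 100 (g = ((-3 + 0)*(5 - 1) + 2)² = (-3*4 + 2)² = (-12 + 2)² = (-10)² = 100)
g*(75 - 48) + (-45 - I) = 100*(75 - 48) + (-45 - 1*16) = 100*27 + (-45 - 16) = 2700 - 61 = 2639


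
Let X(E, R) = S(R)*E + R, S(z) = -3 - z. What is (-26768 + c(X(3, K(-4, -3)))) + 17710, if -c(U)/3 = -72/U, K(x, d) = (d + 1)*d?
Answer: -63478/7 ≈ -9068.3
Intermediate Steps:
K(x, d) = d*(1 + d) (K(x, d) = (1 + d)*d = d*(1 + d))
X(E, R) = R + E*(-3 - R) (X(E, R) = (-3 - R)*E + R = E*(-3 - R) + R = R + E*(-3 - R))
c(U) = 216/U (c(U) = -(-216)/U = 216/U)
(-26768 + c(X(3, K(-4, -3)))) + 17710 = (-26768 + 216/(-3*(1 - 3) - 1*3*(3 - 3*(1 - 3)))) + 17710 = (-26768 + 216/(-3*(-2) - 1*3*(3 - 3*(-2)))) + 17710 = (-26768 + 216/(6 - 1*3*(3 + 6))) + 17710 = (-26768 + 216/(6 - 1*3*9)) + 17710 = (-26768 + 216/(6 - 27)) + 17710 = (-26768 + 216/(-21)) + 17710 = (-26768 + 216*(-1/21)) + 17710 = (-26768 - 72/7) + 17710 = -187448/7 + 17710 = -63478/7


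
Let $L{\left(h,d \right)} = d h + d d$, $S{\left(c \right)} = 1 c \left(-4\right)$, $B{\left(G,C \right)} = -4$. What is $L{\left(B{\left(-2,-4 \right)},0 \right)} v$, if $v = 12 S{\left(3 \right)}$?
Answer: $0$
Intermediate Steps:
$S{\left(c \right)} = - 4 c$ ($S{\left(c \right)} = c \left(-4\right) = - 4 c$)
$L{\left(h,d \right)} = d^{2} + d h$ ($L{\left(h,d \right)} = d h + d^{2} = d^{2} + d h$)
$v = -144$ ($v = 12 \left(\left(-4\right) 3\right) = 12 \left(-12\right) = -144$)
$L{\left(B{\left(-2,-4 \right)},0 \right)} v = 0 \left(0 - 4\right) \left(-144\right) = 0 \left(-4\right) \left(-144\right) = 0 \left(-144\right) = 0$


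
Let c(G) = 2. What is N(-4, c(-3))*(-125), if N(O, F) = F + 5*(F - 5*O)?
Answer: -14000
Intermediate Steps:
N(O, F) = -25*O + 6*F (N(O, F) = F + (-25*O + 5*F) = -25*O + 6*F)
N(-4, c(-3))*(-125) = (-25*(-4) + 6*2)*(-125) = (100 + 12)*(-125) = 112*(-125) = -14000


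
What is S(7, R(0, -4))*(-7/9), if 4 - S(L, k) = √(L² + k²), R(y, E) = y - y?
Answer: 7/3 ≈ 2.3333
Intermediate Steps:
R(y, E) = 0
S(L, k) = 4 - √(L² + k²)
S(7, R(0, -4))*(-7/9) = (4 - √(7² + 0²))*(-7/9) = (4 - √(49 + 0))*(-7*⅑) = (4 - √49)*(-7/9) = (4 - 1*7)*(-7/9) = (4 - 7)*(-7/9) = -3*(-7/9) = 7/3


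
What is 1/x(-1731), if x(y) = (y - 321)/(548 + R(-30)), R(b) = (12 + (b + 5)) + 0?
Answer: -535/2052 ≈ -0.26072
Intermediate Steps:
R(b) = 17 + b (R(b) = (12 + (5 + b)) + 0 = (17 + b) + 0 = 17 + b)
x(y) = -3/5 + y/535 (x(y) = (y - 321)/(548 + (17 - 30)) = (-321 + y)/(548 - 13) = (-321 + y)/535 = (-321 + y)*(1/535) = -3/5 + y/535)
1/x(-1731) = 1/(-3/5 + (1/535)*(-1731)) = 1/(-3/5 - 1731/535) = 1/(-2052/535) = -535/2052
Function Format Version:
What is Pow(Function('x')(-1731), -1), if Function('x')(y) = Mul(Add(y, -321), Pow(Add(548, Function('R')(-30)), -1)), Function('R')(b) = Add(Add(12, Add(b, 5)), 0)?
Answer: Rational(-535, 2052) ≈ -0.26072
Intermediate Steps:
Function('R')(b) = Add(17, b) (Function('R')(b) = Add(Add(12, Add(5, b)), 0) = Add(Add(17, b), 0) = Add(17, b))
Function('x')(y) = Add(Rational(-3, 5), Mul(Rational(1, 535), y)) (Function('x')(y) = Mul(Add(y, -321), Pow(Add(548, Add(17, -30)), -1)) = Mul(Add(-321, y), Pow(Add(548, -13), -1)) = Mul(Add(-321, y), Pow(535, -1)) = Mul(Add(-321, y), Rational(1, 535)) = Add(Rational(-3, 5), Mul(Rational(1, 535), y)))
Pow(Function('x')(-1731), -1) = Pow(Add(Rational(-3, 5), Mul(Rational(1, 535), -1731)), -1) = Pow(Add(Rational(-3, 5), Rational(-1731, 535)), -1) = Pow(Rational(-2052, 535), -1) = Rational(-535, 2052)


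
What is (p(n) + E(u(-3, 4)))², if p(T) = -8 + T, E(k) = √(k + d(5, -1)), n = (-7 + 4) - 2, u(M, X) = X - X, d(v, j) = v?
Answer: (13 - √5)² ≈ 115.86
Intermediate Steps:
u(M, X) = 0
n = -5 (n = -3 - 2 = -5)
E(k) = √(5 + k) (E(k) = √(k + 5) = √(5 + k))
(p(n) + E(u(-3, 4)))² = ((-8 - 5) + √(5 + 0))² = (-13 + √5)²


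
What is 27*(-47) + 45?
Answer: -1224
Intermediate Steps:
27*(-47) + 45 = -1269 + 45 = -1224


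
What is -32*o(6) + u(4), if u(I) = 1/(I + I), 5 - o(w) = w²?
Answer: 7937/8 ≈ 992.13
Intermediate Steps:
o(w) = 5 - w²
u(I) = 1/(2*I)
-32*o(6) + u(4) = -32*(5 - 1*6²) + (½)/4 = -32*(5 - 1*36) + (½)*(¼) = -32*(5 - 36) + ⅛ = -32*(-31) + ⅛ = 992 + ⅛ = 7937/8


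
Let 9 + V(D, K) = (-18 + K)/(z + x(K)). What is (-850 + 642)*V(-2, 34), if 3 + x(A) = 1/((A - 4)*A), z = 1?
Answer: 7211568/2039 ≈ 3536.8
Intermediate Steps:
x(A) = -3 + 1/(A*(-4 + A)) (x(A) = -3 + 1/((A - 4)*A) = -3 + 1/((-4 + A)*A) = -3 + 1/(A*(-4 + A)))
V(D, K) = -9 + (-18 + K)/(1 + (1 - 3*K² + 12*K)/(K*(-4 + K)))
(-850 + 642)*V(-2, 34) = (-850 + 642)*((9 - 1*34³ + 4*34²)/(-1 - 8*34 + 2*34²)) = -208*(9 - 1*39304 + 4*1156)/(-1 - 272 + 2*1156) = -208*(9 - 39304 + 4624)/(-1 - 272 + 2312) = -208*(-34671)/2039 = -208*(-34671/2039) = 7211568/2039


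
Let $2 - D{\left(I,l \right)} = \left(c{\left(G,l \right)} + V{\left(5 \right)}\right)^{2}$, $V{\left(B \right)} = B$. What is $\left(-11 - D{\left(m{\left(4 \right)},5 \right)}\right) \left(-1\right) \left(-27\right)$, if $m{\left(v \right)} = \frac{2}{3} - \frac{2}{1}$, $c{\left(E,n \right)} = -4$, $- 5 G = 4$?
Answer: $-324$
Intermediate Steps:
$G = - \frac{4}{5}$ ($G = \left(- \frac{1}{5}\right) 4 = - \frac{4}{5} \approx -0.8$)
$m{\left(v \right)} = - \frac{4}{3}$ ($m{\left(v \right)} = 2 \cdot \frac{1}{3} - 2 = \frac{2}{3} - 2 = - \frac{4}{3}$)
$D{\left(I,l \right)} = 1$ ($D{\left(I,l \right)} = 2 - \left(-4 + 5\right)^{2} = 2 - 1^{2} = 2 - 1 = 1$)
$\left(-11 - D{\left(m{\left(4 \right)},5 \right)}\right) \left(-1\right) \left(-27\right) = \left(-11 - 1\right) \left(-1\right) \left(-27\right) = \left(-12\right) \left(-1\right) \left(-27\right) = 12 \left(-27\right) = -324$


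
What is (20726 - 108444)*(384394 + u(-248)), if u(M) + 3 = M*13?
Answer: -33435206906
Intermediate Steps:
u(M) = -3 + 13*M (u(M) = -3 + M*13 = -3 + 13*M)
(20726 - 108444)*(384394 + u(-248)) = (20726 - 108444)*(384394 + (-3 + 13*(-248))) = -87718*(384394 + (-3 - 3224)) = -87718*(384394 - 3227) = -87718*381167 = -33435206906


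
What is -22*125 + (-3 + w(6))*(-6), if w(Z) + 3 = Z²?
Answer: -2930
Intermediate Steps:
w(Z) = -3 + Z²
-22*125 + (-3 + w(6))*(-6) = -22*125 + (-3 + (-3 + 6²))*(-6) = -2750 + (-3 + (-3 + 36))*(-6) = -2750 + (-3 + 33)*(-6) = -2750 + 30*(-6) = -2750 - 180 = -2930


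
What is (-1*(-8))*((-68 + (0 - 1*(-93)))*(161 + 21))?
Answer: 36400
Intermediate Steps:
(-1*(-8))*((-68 + (0 - 1*(-93)))*(161 + 21)) = 8*((-68 + (0 + 93))*182) = 8*((-68 + 93)*182) = 8*(25*182) = 8*4550 = 36400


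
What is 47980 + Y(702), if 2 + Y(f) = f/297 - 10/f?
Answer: 185252129/3861 ≈ 47980.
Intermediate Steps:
Y(f) = -2 - 10/f + f/297 (Y(f) = -2 + (f/297 - 10/f) = -2 + (-10/f + f/297) = -2 - 10/f + f/297)
47980 + Y(702) = 47980 + (-2 - 10/702 + (1/297)*702) = 47980 + (-2 - 10*1/702 + 26/11) = 47980 + (-2 - 5/351 + 26/11) = 47980 + 1349/3861 = 185252129/3861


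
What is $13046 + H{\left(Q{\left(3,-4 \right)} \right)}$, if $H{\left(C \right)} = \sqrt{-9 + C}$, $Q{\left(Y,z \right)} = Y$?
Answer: $13046 + i \sqrt{6} \approx 13046.0 + 2.4495 i$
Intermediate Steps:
$13046 + H{\left(Q{\left(3,-4 \right)} \right)} = 13046 + \sqrt{-9 + 3} = 13046 + \sqrt{-6} = 13046 + i \sqrt{6}$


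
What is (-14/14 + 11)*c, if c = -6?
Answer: -60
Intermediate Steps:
(-14/14 + 11)*c = (-14/14 + 11)*(-6) = (-14*1/14 + 11)*(-6) = (-1 + 11)*(-6) = 10*(-6) = -60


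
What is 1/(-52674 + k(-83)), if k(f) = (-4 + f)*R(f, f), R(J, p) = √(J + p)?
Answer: I/(3*(-17558*I + 29*√166)) ≈ -1.8976e-5 + 4.0382e-7*I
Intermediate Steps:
k(f) = √2*√f*(-4 + f) (k(f) = (-4 + f)*√(f + f) = (-4 + f)*√(2*f) = (-4 + f)*(√2*√f) = √2*√f*(-4 + f))
1/(-52674 + k(-83)) = 1/(-52674 + √2*√(-83)*(-4 - 83)) = 1/(-52674 + √2*(I*√83)*(-87)) = 1/(-52674 - 87*I*√166)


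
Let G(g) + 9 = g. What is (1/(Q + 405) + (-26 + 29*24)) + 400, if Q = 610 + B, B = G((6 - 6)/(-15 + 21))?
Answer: 1076421/1006 ≈ 1070.0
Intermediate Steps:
G(g) = -9 + g
B = -9 (B = -9 + (6 - 6)/(-15 + 21) = -9 + 0/6 = -9 + 0*(⅙) = -9 + 0 = -9)
Q = 601 (Q = 610 - 9 = 601)
(1/(Q + 405) + (-26 + 29*24)) + 400 = (1/(601 + 405) + (-26 + 29*24)) + 400 = (1/1006 + (-26 + 696)) + 400 = (1/1006 + 670) + 400 = 674021/1006 + 400 = 1076421/1006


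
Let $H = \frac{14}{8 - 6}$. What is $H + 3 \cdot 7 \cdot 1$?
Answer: $28$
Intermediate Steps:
$H = 7$ ($H = \frac{14}{2} = 14 \cdot \frac{1}{2} = 7$)
$H + 3 \cdot 7 \cdot 1 = 7 + 3 \cdot 7 \cdot 1 = 7 + 3 \cdot 7 = 7 + 21 = 28$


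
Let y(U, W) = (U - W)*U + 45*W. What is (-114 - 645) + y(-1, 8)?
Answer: -390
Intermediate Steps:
y(U, W) = 45*W + U*(U - W) (y(U, W) = U*(U - W) + 45*W = 45*W + U*(U - W))
(-114 - 645) + y(-1, 8) = (-114 - 645) + ((-1)**2 + 45*8 - 1*(-1)*8) = -759 + (1 + 360 + 8) = -759 + 369 = -390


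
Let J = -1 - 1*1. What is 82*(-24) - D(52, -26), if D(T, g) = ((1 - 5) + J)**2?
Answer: -2004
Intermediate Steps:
J = -2 (J = -1 - 1 = -2)
D(T, g) = 36 (D(T, g) = ((1 - 5) - 2)**2 = (-4 - 2)**2 = (-6)**2 = 36)
82*(-24) - D(52, -26) = 82*(-24) - 1*36 = -1968 - 36 = -2004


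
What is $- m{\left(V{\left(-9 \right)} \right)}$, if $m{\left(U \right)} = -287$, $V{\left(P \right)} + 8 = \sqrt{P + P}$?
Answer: $287$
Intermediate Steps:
$V{\left(P \right)} = -8 + \sqrt{2} \sqrt{P}$ ($V{\left(P \right)} = -8 + \sqrt{P + P} = -8 + \sqrt{2 P} = -8 + \sqrt{2} \sqrt{P}$)
$- m{\left(V{\left(-9 \right)} \right)} = \left(-1\right) \left(-287\right) = 287$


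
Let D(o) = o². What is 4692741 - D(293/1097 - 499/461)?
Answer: 1200166858245469049/255749684089 ≈ 4.6927e+6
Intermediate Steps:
4692741 - D(293/1097 - 499/461) = 4692741 - (293/1097 - 499/461)² = 4692741 - (-412330/505717)² = 4692741 - 1*170016028900/255749684089 = 4692741 - 170016028900/255749684089 = 1200166858245469049/255749684089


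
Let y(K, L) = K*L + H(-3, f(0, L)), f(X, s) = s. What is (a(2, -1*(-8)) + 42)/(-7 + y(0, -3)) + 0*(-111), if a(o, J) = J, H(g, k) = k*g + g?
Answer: -50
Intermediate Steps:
H(g, k) = g + g*k (H(g, k) = g*k + g = g + g*k)
y(K, L) = -3 - 3*L + K*L (y(K, L) = K*L - 3*(1 + L) = K*L + (-3 - 3*L) = -3 - 3*L + K*L)
(a(2, -1*(-8)) + 42)/(-7 + y(0, -3)) + 0*(-111) = (-1*(-8) + 42)/(-7 + (-3 - 3*(-3) + 0*(-3))) + 0*(-111) = (8 + 42)/(-7 + (-3 + 9 + 0)) + 0 = 50/(-7 + 6) + 0 = 50/(-1) + 0 = 50*(-1) + 0 = -50 + 0 = -50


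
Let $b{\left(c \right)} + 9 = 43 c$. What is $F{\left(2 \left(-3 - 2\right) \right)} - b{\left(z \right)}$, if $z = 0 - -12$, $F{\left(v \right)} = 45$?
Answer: $-462$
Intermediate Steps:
$z = 12$ ($z = 0 + 12 = 12$)
$b{\left(c \right)} = -9 + 43 c$
$F{\left(2 \left(-3 - 2\right) \right)} - b{\left(z \right)} = 45 - \left(-9 + 43 \cdot 12\right) = 45 - \left(-9 + 516\right) = 45 - 507 = -462$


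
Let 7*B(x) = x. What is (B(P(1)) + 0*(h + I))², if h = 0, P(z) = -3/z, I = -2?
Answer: 9/49 ≈ 0.18367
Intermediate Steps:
B(x) = x/7
(B(P(1)) + 0*(h + I))² = ((-3/1)/7 + 0*(0 - 2))² = ((-3*1)/7 + 0*(-2))² = ((⅐)*(-3) + 0)² = (-3/7 + 0)² = (-3/7)² = 9/49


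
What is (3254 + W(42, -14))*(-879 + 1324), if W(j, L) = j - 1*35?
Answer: 1451145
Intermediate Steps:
W(j, L) = -35 + j (W(j, L) = j - 35 = -35 + j)
(3254 + W(42, -14))*(-879 + 1324) = (3254 + (-35 + 42))*(-879 + 1324) = (3254 + 7)*445 = 3261*445 = 1451145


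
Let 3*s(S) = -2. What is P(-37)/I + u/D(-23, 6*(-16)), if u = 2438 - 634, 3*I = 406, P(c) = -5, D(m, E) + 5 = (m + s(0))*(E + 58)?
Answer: 2157027/1089298 ≈ 1.9802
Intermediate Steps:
s(S) = -2/3 (s(S) = (1/3)*(-2) = -2/3)
D(m, E) = -5 + (58 + E)*(-2/3 + m) (D(m, E) = -5 + (m - 2/3)*(E + 58) = -5 + (-2/3 + m)*(58 + E) = -5 + (58 + E)*(-2/3 + m))
I = 406/3 (I = (1/3)*406 = 406/3 ≈ 135.33)
u = 1804
P(-37)/I + u/D(-23, 6*(-16)) = -5/406/3 + 1804/(-131/3 + 58*(-23) - 4*(-16) + (6*(-16))*(-23)) = -5*3/406 + 1804/(-131/3 - 1334 - 2/3*(-96) - 96*(-23)) = -15/406 + 1804/(-131/3 - 1334 + 64 + 2208) = -15/406 + 1804/(2683/3) = -15/406 + 1804*(3/2683) = -15/406 + 5412/2683 = 2157027/1089298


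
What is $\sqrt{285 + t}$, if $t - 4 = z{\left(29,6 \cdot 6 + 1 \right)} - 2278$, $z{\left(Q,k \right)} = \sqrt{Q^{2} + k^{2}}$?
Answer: $\sqrt{-1989 + \sqrt{2210}} \approx 44.068 i$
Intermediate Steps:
$t = -2274 + \sqrt{2210}$ ($t = 4 - \left(2278 - \sqrt{29^{2} + \left(6 \cdot 6 + 1\right)^{2}}\right) = 4 - \left(2278 - \sqrt{841 + \left(36 + 1\right)^{2}}\right) = 4 - \left(2278 - \sqrt{841 + 37^{2}}\right) = 4 - \left(2278 - \sqrt{841 + 1369}\right) = 4 - \left(2278 - \sqrt{2210}\right) = -2274 + \sqrt{2210} \approx -2227.0$)
$\sqrt{285 + t} = \sqrt{285 - \left(2274 - \sqrt{2210}\right)} = \sqrt{-1989 + \sqrt{2210}}$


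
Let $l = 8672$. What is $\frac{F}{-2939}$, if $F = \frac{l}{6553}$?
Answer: $- \frac{8672}{19259267} \approx -0.00045028$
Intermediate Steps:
$F = \frac{8672}{6553} \approx 1.3234$
$\frac{F}{-2939} = \frac{8672}{6553 \left(-2939\right)} = \frac{8672}{6553} \left(- \frac{1}{2939}\right) = - \frac{8672}{19259267}$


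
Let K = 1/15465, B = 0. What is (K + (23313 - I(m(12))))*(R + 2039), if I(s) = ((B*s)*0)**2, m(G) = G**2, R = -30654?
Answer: -2063344929758/3093 ≈ -6.6710e+8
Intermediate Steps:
K = 1/15465 ≈ 6.4662e-5
I(s) = 0 (I(s) = ((0*s)*0)**2 = (0*0)**2 = 0**2 = 0)
(K + (23313 - I(m(12))))*(R + 2039) = (1/15465 + (23313 - 1*0))*(-30654 + 2039) = (1/15465 + (23313 + 0))*(-28615) = (1/15465 + 23313)*(-28615) = (360535546/15465)*(-28615) = -2063344929758/3093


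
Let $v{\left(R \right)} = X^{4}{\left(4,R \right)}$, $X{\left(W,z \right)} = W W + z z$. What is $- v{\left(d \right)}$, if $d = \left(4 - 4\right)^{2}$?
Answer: $-65536$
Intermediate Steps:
$d = 0$ ($d = 0^{2} = 0$)
$X{\left(W,z \right)} = W^{2} + z^{2}$
$v{\left(R \right)} = \left(16 + R^{2}\right)^{4}$ ($v{\left(R \right)} = \left(4^{2} + R^{2}\right)^{4} = \left(16 + R^{2}\right)^{4}$)
$- v{\left(d \right)} = - \left(16 + 0^{2}\right)^{4} = - \left(16 + 0\right)^{4} = - 16^{4} = \left(-1\right) 65536 = -65536$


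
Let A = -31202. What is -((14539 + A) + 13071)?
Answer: 3592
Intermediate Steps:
-((14539 + A) + 13071) = -((14539 - 31202) + 13071) = -(-16663 + 13071) = -1*(-3592) = 3592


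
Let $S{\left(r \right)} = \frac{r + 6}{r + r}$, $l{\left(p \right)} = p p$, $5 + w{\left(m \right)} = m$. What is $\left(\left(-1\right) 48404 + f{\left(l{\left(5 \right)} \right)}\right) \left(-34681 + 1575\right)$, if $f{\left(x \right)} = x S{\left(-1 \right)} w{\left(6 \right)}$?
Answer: $1604531949$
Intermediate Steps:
$w{\left(m \right)} = -5 + m$
$l{\left(p \right)} = p^{2}$
$S{\left(r \right)} = \frac{6 + r}{2 r}$
$f{\left(x \right)} = - \frac{5 x}{2}$ ($f{\left(x \right)} = x \frac{6 - 1}{2 \left(-1\right)} \left(-5 + 6\right) = x \frac{1}{2} \left(-1\right) 5 \cdot 1 = x \left(- \frac{5}{2}\right) 1 = - \frac{5 x}{2} \cdot 1 = - \frac{5 x}{2}$)
$\left(\left(-1\right) 48404 + f{\left(l{\left(5 \right)} \right)}\right) \left(-34681 + 1575\right) = \left(\left(-1\right) 48404 - \frac{5 \cdot 5^{2}}{2}\right) \left(-34681 + 1575\right) = \left(-48404 - \frac{125}{2}\right) \left(-33106\right) = \left(- \frac{96933}{2}\right) \left(-33106\right) = 1604531949$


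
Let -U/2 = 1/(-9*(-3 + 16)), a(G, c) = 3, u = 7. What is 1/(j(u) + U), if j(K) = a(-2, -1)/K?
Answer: 819/365 ≈ 2.2438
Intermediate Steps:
U = 2/117 (U = -2*(-1/(9*(-3 + 16))) = -2/((-9*13)) = -2/(-117) = -2*(-1/117) = 2/117 ≈ 0.017094)
j(K) = 3/K
1/(j(u) + U) = 1/(3/7 + 2/117) = 1/(365/819) = 819/365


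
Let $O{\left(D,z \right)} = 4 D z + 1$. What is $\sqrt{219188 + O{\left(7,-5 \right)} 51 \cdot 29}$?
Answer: $\sqrt{13607} \approx 116.65$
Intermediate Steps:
$O{\left(D,z \right)} = 1 + 4 D z$ ($O{\left(D,z \right)} = 4 D z + 1 = 1 + 4 D z$)
$\sqrt{219188 + O{\left(7,-5 \right)} 51 \cdot 29} = \sqrt{219188 + \left(1 + 4 \cdot 7 \left(-5\right)\right) 51 \cdot 29} = \sqrt{219188 + \left(1 - 140\right) 51 \cdot 29} = \sqrt{219188 + \left(-139\right) 51 \cdot 29} = \sqrt{219188 - 205581} = \sqrt{13607}$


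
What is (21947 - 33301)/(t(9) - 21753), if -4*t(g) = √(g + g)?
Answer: 31362992/60088001 - 3244*√2/180264003 ≈ 0.52193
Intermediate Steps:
t(g) = -√2*√g/4 (t(g) = -√(g + g)/4 = -√2*√g/4)
(21947 - 33301)/(t(9) - 21753) = (21947 - 33301)/(-√2*√9/4 - 21753) = -11354/(-¼*√2*3 - 21753) = -11354/(-3*√2/4 - 21753) = -11354/(-21753 - 3*√2/4)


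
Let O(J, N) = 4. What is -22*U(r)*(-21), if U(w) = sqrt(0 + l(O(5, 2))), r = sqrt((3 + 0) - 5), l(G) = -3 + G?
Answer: 462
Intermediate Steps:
r = I*sqrt(2) (r = sqrt(3 - 5) = sqrt(-2) = I*sqrt(2) ≈ 1.4142*I)
U(w) = 1 (U(w) = sqrt(0 + (-3 + 4)) = sqrt(0 + 1) = sqrt(1) = 1)
-22*U(r)*(-21) = -22*1*(-21) = -22*(-21) = 462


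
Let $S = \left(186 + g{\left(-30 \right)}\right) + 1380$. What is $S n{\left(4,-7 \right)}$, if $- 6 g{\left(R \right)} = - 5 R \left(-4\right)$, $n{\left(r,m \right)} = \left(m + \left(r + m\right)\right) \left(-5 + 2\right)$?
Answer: $49980$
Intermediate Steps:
$n{\left(r,m \right)} = - 6 m - 3 r$ ($n{\left(r,m \right)} = \left(m + \left(m + r\right)\right) \left(-3\right) = \left(r + 2 m\right) \left(-3\right) = - 6 m - 3 r$)
$g{\left(R \right)} = - \frac{10 R}{3}$ ($g{\left(R \right)} = - \frac{\left(-1\right) 5 R \left(-4\right)}{6} = - \frac{\left(-1\right) \left(- 20 R\right)}{6} = - \frac{20 R}{6} = - \frac{10 R}{3}$)
$S = 1666$ ($S = \left(186 - -100\right) + 1380 = \left(186 + 100\right) + 1380 = 286 + 1380 = 1666$)
$S n{\left(4,-7 \right)} = 1666 \left(\left(-6\right) \left(-7\right) - 12\right) = 1666 \left(42 - 12\right) = 1666 \cdot 30 = 49980$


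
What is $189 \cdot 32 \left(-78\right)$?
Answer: $-471744$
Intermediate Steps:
$189 \cdot 32 \left(-78\right) = 6048 \left(-78\right) = -471744$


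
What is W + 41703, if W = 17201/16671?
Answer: 695247914/16671 ≈ 41704.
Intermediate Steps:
W = 17201/16671 (W = 17201*(1/16671) = 17201/16671 ≈ 1.0318)
W + 41703 = 17201/16671 + 41703 = 695247914/16671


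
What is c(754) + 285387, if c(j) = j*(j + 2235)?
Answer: 2539093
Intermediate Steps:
c(j) = j*(2235 + j)
c(754) + 285387 = 754*(2235 + 754) + 285387 = 754*2989 + 285387 = 2253706 + 285387 = 2539093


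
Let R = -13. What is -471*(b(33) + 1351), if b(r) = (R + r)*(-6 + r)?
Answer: -890661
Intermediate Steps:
b(r) = (-13 + r)*(-6 + r)
-471*(b(33) + 1351) = -471*((78 + 33² - 19*33) + 1351) = -471*((78 + 1089 - 627) + 1351) = -471*(540 + 1351) = -471*1891 = -890661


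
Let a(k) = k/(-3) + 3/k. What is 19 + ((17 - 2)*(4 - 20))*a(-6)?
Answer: -341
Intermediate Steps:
a(k) = 3/k - k/3 (a(k) = k*(-⅓) + 3/k = -k/3 + 3/k = 3/k - k/3)
19 + ((17 - 2)*(4 - 20))*a(-6) = 19 + ((17 - 2)*(4 - 20))*(3/(-6) - ⅓*(-6)) = 19 + (15*(-16))*(3*(-⅙) + 2) = 19 - 240*(-½ + 2) = 19 - 240*3/2 = 19 - 360 = -341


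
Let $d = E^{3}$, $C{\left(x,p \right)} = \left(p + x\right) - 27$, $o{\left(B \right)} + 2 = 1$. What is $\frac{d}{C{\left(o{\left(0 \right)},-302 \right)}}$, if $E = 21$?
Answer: $- \frac{3087}{110} \approx -28.064$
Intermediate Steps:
$o{\left(B \right)} = -1$ ($o{\left(B \right)} = -2 + 1 = -1$)
$C{\left(x,p \right)} = -27 + p + x$
$d = 9261$ ($d = 21^{3} = 9261$)
$\frac{d}{C{\left(o{\left(0 \right)},-302 \right)}} = \frac{9261}{-27 - 302 - 1} = \frac{9261}{-330} = 9261 \left(- \frac{1}{330}\right) = - \frac{3087}{110}$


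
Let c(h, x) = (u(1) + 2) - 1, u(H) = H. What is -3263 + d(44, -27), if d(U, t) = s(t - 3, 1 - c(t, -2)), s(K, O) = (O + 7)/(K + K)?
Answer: -32631/10 ≈ -3263.1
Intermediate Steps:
c(h, x) = 2 (c(h, x) = (1 + 2) - 1 = 3 - 1 = 2)
s(K, O) = (7 + O)/(2*K) (s(K, O) = (7 + O)/((2*K)) = (7 + O)*(1/(2*K)) = (7 + O)/(2*K))
d(U, t) = 3/(-3 + t) (d(U, t) = (7 + (1 - 1*2))/(2*(t - 3)) = (7 + (1 - 2))/(2*(-3 + t)) = (7 - 1)/(2*(-3 + t)) = (1/2)*6/(-3 + t) = 3/(-3 + t))
-3263 + d(44, -27) = -3263 + 3/(-3 - 27) = -3263 + 3/(-30) = -3263 + 3*(-1/30) = -3263 - 1/10 = -32631/10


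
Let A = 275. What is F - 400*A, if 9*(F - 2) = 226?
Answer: -989756/9 ≈ -1.0997e+5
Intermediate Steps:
F = 244/9 (F = 2 + (1/9)*226 = 2 + 226/9 = 244/9 ≈ 27.111)
F - 400*A = 244/9 - 400*275 = 244/9 - 110000 = -989756/9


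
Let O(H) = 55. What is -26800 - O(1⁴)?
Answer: -26855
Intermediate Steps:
-26800 - O(1⁴) = -26800 - 1*55 = -26800 - 55 = -26855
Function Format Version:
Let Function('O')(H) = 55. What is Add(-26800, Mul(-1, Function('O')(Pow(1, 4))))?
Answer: -26855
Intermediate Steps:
Add(-26800, Mul(-1, Function('O')(Pow(1, 4)))) = Add(-26800, Mul(-1, 55)) = Add(-26800, -55) = -26855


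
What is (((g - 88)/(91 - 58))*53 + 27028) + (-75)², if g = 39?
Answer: 1074952/33 ≈ 32574.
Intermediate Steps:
(((g - 88)/(91 - 58))*53 + 27028) + (-75)² = (((39 - 88)/(91 - 58))*53 + 27028) + (-75)² = (-49/33*53 + 27028) + 5625 = (-2597/33 + 27028) + 5625 = 889327/33 + 5625 = 1074952/33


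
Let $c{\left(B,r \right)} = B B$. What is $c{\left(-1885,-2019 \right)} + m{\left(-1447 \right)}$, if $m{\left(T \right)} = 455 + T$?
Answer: $3552233$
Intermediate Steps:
$c{\left(B,r \right)} = B^{2}$
$c{\left(-1885,-2019 \right)} + m{\left(-1447 \right)} = \left(-1885\right)^{2} + \left(455 - 1447\right) = 3553225 - 992 = 3552233$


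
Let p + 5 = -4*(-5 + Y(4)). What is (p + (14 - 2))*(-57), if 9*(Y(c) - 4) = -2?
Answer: -2033/3 ≈ -677.67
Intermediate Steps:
Y(c) = 34/9 (Y(c) = 4 + (⅑)*(-2) = 4 - 2/9 = 34/9)
p = -⅑ (p = -5 - 4*(-5 + 34/9) = -5 - 4*(-11/9) = -5 + 44/9 = -⅑ ≈ -0.11111)
(p + (14 - 2))*(-57) = (-⅑ + (14 - 2))*(-57) = (-⅑ + 12)*(-57) = (107/9)*(-57) = -2033/3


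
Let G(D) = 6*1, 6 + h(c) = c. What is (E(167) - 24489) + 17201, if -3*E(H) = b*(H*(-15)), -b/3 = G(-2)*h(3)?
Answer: 37802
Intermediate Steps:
h(c) = -6 + c
G(D) = 6
b = 54 (b = -18*(-6 + 3) = -18*(-3) = -3*(-18) = 54)
E(H) = 270*H (E(H) = -18*H*(-15) = -18*(-15*H) = -(-270)*H = 270*H)
(E(167) - 24489) + 17201 = (270*167 - 24489) + 17201 = (45090 - 24489) + 17201 = 20601 + 17201 = 37802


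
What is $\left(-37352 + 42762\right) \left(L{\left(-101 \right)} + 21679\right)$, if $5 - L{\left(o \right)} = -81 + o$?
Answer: $118295060$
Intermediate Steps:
$L{\left(o \right)} = 86 - o$ ($L{\left(o \right)} = 5 - \left(-81 + o\right) = 86 - o$)
$\left(-37352 + 42762\right) \left(L{\left(-101 \right)} + 21679\right) = \left(-37352 + 42762\right) \left(\left(86 - -101\right) + 21679\right) = 5410 \left(\left(86 + 101\right) + 21679\right) = 5410 \left(187 + 21679\right) = 5410 \cdot 21866 = 118295060$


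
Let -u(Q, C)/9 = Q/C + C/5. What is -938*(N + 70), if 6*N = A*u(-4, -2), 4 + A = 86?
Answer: 594692/5 ≈ 1.1894e+5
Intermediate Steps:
u(Q, C) = -9*C/5 - 9*Q/C (u(Q, C) = -9*(Q/C + C/5) = -9*(C/5 + Q/C) = -9*C/5 - 9*Q/C)
A = 82 (A = -4 + 86 = 82)
N = -984/5 (N = (82*(-9/5*(-2) - 9*(-4)/(-2)))/6 = (82*(18/5 - 9*(-4)*(-1/2)))/6 = (82*(18/5 - 18))/6 = (82*(-72/5))/6 = (1/6)*(-5904/5) = -984/5 ≈ -196.80)
-938*(N + 70) = -938*(-984/5 + 70) = -938*(-634/5) = 594692/5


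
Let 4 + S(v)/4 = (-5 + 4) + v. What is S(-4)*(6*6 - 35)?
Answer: -36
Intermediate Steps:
S(v) = -20 + 4*v (S(v) = -16 + 4*((-5 + 4) + v) = -16 + 4*(-1 + v) = -16 + (-4 + 4*v) = -20 + 4*v)
S(-4)*(6*6 - 35) = (-20 + 4*(-4))*(6*6 - 35) = (-20 - 16)*(36 - 35) = -36*1 = -36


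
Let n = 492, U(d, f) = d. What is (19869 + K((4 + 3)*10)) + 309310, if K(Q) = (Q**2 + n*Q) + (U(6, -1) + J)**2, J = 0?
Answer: 368555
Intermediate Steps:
K(Q) = 36 + Q**2 + 492*Q (K(Q) = (Q**2 + 492*Q) + (6 + 0)**2 = (Q**2 + 492*Q) + 6**2 = (Q**2 + 492*Q) + 36 = 36 + Q**2 + 492*Q)
(19869 + K((4 + 3)*10)) + 309310 = (19869 + (36 + ((4 + 3)*10)**2 + 492*((4 + 3)*10))) + 309310 = (19869 + (36 + (7*10)**2 + 492*(7*10))) + 309310 = (19869 + (36 + 70**2 + 492*70)) + 309310 = (19869 + (36 + 4900 + 34440)) + 309310 = (19869 + 39376) + 309310 = 59245 + 309310 = 368555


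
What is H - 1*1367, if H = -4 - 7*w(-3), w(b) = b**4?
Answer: -1938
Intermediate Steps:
H = -571 (H = -4 - 7*(-3)**4 = -4 - 7*81 = -4 - 567 = -571)
H - 1*1367 = -571 - 1*1367 = -571 - 1367 = -1938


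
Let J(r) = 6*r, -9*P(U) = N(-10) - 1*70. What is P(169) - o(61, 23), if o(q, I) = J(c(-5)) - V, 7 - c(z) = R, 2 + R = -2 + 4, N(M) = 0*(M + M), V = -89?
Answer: -1109/9 ≈ -123.22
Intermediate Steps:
N(M) = 0 (N(M) = 0*(2*M) = 0)
R = 0 (R = -2 + (-2 + 4) = -2 + 2 = 0)
c(z) = 7 (c(z) = 7 - 1*0 = 7 + 0 = 7)
P(U) = 70/9 (P(U) = -(0 - 1*70)/9 = -(0 - 70)/9 = -⅑*(-70) = 70/9)
o(q, I) = 131 (o(q, I) = 6*7 - 1*(-89) = 42 + 89 = 131)
P(169) - o(61, 23) = 70/9 - 1*131 = 70/9 - 131 = -1109/9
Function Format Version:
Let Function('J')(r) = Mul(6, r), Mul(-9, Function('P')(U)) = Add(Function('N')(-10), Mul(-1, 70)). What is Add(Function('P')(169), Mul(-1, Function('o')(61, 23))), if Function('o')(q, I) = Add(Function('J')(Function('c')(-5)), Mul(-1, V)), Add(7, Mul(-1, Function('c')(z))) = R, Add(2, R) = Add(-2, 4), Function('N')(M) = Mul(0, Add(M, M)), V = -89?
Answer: Rational(-1109, 9) ≈ -123.22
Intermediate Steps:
Function('N')(M) = 0 (Function('N')(M) = Mul(0, Mul(2, M)) = 0)
R = 0 (R = Add(-2, Add(-2, 4)) = Add(-2, 2) = 0)
Function('c')(z) = 7 (Function('c')(z) = Add(7, Mul(-1, 0)) = Add(7, 0) = 7)
Function('P')(U) = Rational(70, 9) (Function('P')(U) = Mul(Rational(-1, 9), Add(0, Mul(-1, 70))) = Mul(Rational(-1, 9), Add(0, -70)) = Mul(Rational(-1, 9), -70) = Rational(70, 9))
Function('o')(q, I) = 131 (Function('o')(q, I) = Add(Mul(6, 7), Mul(-1, -89)) = Add(42, 89) = 131)
Add(Function('P')(169), Mul(-1, Function('o')(61, 23))) = Add(Rational(70, 9), Mul(-1, 131)) = Add(Rational(70, 9), -131) = Rational(-1109, 9)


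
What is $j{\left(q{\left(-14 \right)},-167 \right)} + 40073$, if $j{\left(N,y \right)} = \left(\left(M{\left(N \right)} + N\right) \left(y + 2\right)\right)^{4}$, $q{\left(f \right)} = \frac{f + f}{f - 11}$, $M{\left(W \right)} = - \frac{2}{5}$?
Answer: $\frac{124518288521}{625} \approx 1.9923 \cdot 10^{8}$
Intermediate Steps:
$M{\left(W \right)} = - \frac{2}{5}$ ($M{\left(W \right)} = \left(-2\right) \frac{1}{5} = - \frac{2}{5}$)
$q{\left(f \right)} = \frac{2 f}{-11 + f}$
$j{\left(N,y \right)} = \left(2 + y\right)^{4} \left(- \frac{2}{5} + N\right)^{4}$ ($j{\left(N,y \right)} = \left(\left(- \frac{2}{5} + N\right) \left(y + 2\right)\right)^{4} = \left(\left(- \frac{2}{5} + N\right) \left(2 + y\right)\right)^{4} = \left(\left(2 + y\right) \left(- \frac{2}{5} + N\right)\right)^{4} = \left(2 + y\right)^{4} \left(- \frac{2}{5} + N\right)^{4}$)
$j{\left(q{\left(-14 \right)},-167 \right)} + 40073 = \frac{\left(-2 + 5 \cdot 2 \left(-14\right) \frac{1}{-11 - 14}\right)^{4} \left(2 - 167\right)^{4}}{625} + 40073 = \frac{\left(-2 + 5 \cdot 2 \left(-14\right) \frac{1}{-25}\right)^{4} \left(-165\right)^{4}}{625} + 40073 = \frac{1}{625} \left(-2 + 5 \cdot 2 \left(-14\right) \left(- \frac{1}{25}\right)\right)^{4} \cdot 741200625 + 40073 = \frac{1}{625} \left(-2 + 5 \cdot \frac{28}{25}\right)^{4} \cdot 741200625 + 40073 = \frac{1}{625} \left(-2 + \frac{28}{5}\right)^{4} \cdot 741200625 + 40073 = \frac{1}{625} \left(\frac{18}{5}\right)^{4} \cdot 741200625 + 40073 = \frac{1}{625} \cdot \frac{104976}{625} \cdot 741200625 + 40073 = \frac{124493242896}{625} + 40073 = \frac{124518288521}{625}$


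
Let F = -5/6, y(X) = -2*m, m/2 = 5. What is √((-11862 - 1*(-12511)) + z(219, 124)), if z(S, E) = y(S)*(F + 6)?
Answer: √4911/3 ≈ 23.359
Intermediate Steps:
m = 10 (m = 2*5 = 10)
y(X) = -20 (y(X) = -2*10 = -20)
F = -⅚ (F = -5*⅙ = -⅚ ≈ -0.83333)
z(S, E) = -310/3 (z(S, E) = -20*(-⅚ + 6) = -20*31/6 = -310/3)
√((-11862 - 1*(-12511)) + z(219, 124)) = √((-11862 - 1*(-12511)) - 310/3) = √((-11862 + 12511) - 310/3) = √(649 - 310/3) = √(1637/3) = √4911/3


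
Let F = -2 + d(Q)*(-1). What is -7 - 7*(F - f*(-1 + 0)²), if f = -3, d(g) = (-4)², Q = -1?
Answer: 98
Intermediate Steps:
d(g) = 16
F = -18 (F = -2 + 16*(-1) = -2 - 16 = -18)
-7 - 7*(F - f*(-1 + 0)²) = -7 - 7*(-18 - (-3)*(-1 + 0)²) = -7 - 7*(-18 - (-3)*(-1)²) = -7 - 7*(-18 - (-3)) = -7 - 7*(-18 - 1*(-3)) = -7 - 7*(-18 + 3) = -7 - 7*(-15) = -7 + 105 = 98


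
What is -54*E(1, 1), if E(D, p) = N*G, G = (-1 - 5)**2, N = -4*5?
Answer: 38880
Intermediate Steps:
N = -20
G = 36 (G = (-6)**2 = 36)
E(D, p) = -720 (E(D, p) = -20*36 = -720)
-54*E(1, 1) = -54*(-720) = 38880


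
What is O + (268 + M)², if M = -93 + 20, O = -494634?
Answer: -456609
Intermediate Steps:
M = -73
O + (268 + M)² = -494634 + (268 - 73)² = -494634 + 195² = -494634 + 38025 = -456609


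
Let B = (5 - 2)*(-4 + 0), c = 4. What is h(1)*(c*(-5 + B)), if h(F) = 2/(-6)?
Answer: 68/3 ≈ 22.667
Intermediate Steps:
h(F) = -1/3 (h(F) = 2*(-1/6) = -1/3)
B = -12 (B = 3*(-4) = -12)
h(1)*(c*(-5 + B)) = -4*(-5 - 12)/3 = -4*(-17)/3 = -1/3*(-68) = 68/3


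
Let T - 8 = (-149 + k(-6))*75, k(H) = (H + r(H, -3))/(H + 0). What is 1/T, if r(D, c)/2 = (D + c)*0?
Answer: -1/11092 ≈ -9.0155e-5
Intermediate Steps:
r(D, c) = 0 (r(D, c) = 2*((D + c)*0) = 2*0 = 0)
k(H) = 1 (k(H) = (H + 0)/(H + 0) = H/H = 1)
T = -11092 (T = 8 + (-149 + 1)*75 = 8 - 148*75 = 8 - 11100 = -11092)
1/T = 1/(-11092) = -1/11092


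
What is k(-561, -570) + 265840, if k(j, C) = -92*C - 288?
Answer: 317992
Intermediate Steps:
k(j, C) = -288 - 92*C
k(-561, -570) + 265840 = (-288 - 92*(-570)) + 265840 = (-288 + 52440) + 265840 = 52152 + 265840 = 317992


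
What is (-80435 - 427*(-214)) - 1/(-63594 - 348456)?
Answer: 4509063151/412050 ≈ 10943.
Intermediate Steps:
(-80435 - 427*(-214)) - 1/(-63594 - 348456) = (-80435 + 91378) - 1/(-412050) = 10943 - 1*(-1/412050) = 10943 + 1/412050 = 4509063151/412050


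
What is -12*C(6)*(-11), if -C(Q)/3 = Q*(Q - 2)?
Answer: -9504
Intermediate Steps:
C(Q) = -3*Q*(-2 + Q) (C(Q) = -3*Q*(Q - 2) = -3*Q*(-2 + Q))
-12*C(6)*(-11) = -36*6*(2 - 1*6)*(-11) = -36*6*(2 - 6)*(-11) = -36*6*(-4)*(-11) = -12*(-72)*(-11) = 864*(-11) = -9504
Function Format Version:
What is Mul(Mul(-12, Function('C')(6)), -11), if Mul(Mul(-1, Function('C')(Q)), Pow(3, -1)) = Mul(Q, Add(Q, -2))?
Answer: -9504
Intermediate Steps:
Function('C')(Q) = Mul(-3, Q, Add(-2, Q)) (Function('C')(Q) = Mul(-3, Mul(Q, Add(Q, -2))) = Mul(-3, Mul(Q, Add(-2, Q))) = Mul(-3, Q, Add(-2, Q)))
Mul(Mul(-12, Function('C')(6)), -11) = Mul(Mul(-12, Mul(3, 6, Add(2, Mul(-1, 6)))), -11) = Mul(Mul(-12, Mul(3, 6, Add(2, -6))), -11) = Mul(Mul(-12, Mul(3, 6, -4)), -11) = Mul(Mul(-12, -72), -11) = Mul(864, -11) = -9504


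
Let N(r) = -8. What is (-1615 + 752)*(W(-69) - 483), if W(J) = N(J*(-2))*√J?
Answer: 416829 + 6904*I*√69 ≈ 4.1683e+5 + 57349.0*I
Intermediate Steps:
W(J) = -8*√J
(-1615 + 752)*(W(-69) - 483) = (-1615 + 752)*(-8*I*√69 - 483) = -863*(-8*I*√69 - 483) = -863*(-483 - 8*I*√69) = 416829 + 6904*I*√69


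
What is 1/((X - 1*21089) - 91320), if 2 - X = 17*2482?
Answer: -1/154601 ≈ -6.4683e-6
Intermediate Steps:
X = -42192 (X = 2 - 17*2482 = 2 - 1*42194 = 2 - 42194 = -42192)
1/((X - 1*21089) - 91320) = 1/((-42192 - 1*21089) - 91320) = 1/((-42192 - 21089) - 91320) = 1/(-63281 - 91320) = 1/(-154601) = -1/154601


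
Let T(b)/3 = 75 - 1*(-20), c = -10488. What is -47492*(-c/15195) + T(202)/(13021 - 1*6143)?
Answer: -60103519609/1833530 ≈ -32780.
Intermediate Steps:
T(b) = 285 (T(b) = 3*(75 - 1*(-20)) = 3*(75 + 20) = 3*95 = 285)
-47492*(-c/15195) + T(202)/(13021 - 1*6143) = -47492/((-15195/(-10488))) + 285/(13021 - 1*6143) = -47492/((-15195*(-1/10488))) + 285/(13021 - 6143) = -47492/5065/3496 + 285/6878 = -47492*3496/5065 + 285*(1/6878) = -166032032/5065 + 15/362 = -60103519609/1833530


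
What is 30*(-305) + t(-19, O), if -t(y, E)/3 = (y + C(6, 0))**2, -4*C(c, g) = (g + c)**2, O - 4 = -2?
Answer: -11502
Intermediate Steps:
O = 2 (O = 4 - 2 = 2)
C(c, g) = -(c + g)**2/4 (C(c, g) = -(g + c)**2/4 = -(c + g)**2/4)
t(y, E) = -3*(-9 + y)**2 (t(y, E) = -3*(y - (6 + 0)**2/4)**2 = -3*(y - 1/4*6**2)**2 = -3*(y - 1/4*36)**2 = -3*(y - 9)**2 = -3*(-9 + y)**2)
30*(-305) + t(-19, O) = 30*(-305) - 3*(-9 - 19)**2 = -9150 - 3*(-28)**2 = -9150 - 3*784 = -9150 - 2352 = -11502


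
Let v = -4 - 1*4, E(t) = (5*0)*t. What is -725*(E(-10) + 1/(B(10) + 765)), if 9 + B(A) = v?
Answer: -725/748 ≈ -0.96925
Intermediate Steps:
E(t) = 0 (E(t) = 0*t = 0)
v = -8 (v = -4 - 4 = -8)
B(A) = -17 (B(A) = -9 - 8 = -17)
-725*(E(-10) + 1/(B(10) + 765)) = -725*(0 + 1/(-17 + 765)) = -725*(0 + 1/748) = -725*1/748 = -725/748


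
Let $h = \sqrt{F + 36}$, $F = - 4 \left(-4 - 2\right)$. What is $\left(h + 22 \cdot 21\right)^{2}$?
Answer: $213504 + 1848 \sqrt{15} \approx 2.2066 \cdot 10^{5}$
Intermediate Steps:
$F = 24$ ($F = \left(-4\right) \left(-6\right) = 24$)
$h = 2 \sqrt{15}$ ($h = \sqrt{24 + 36} = \sqrt{60} = 2 \sqrt{15} \approx 7.746$)
$\left(h + 22 \cdot 21\right)^{2} = \left(2 \sqrt{15} + 22 \cdot 21\right)^{2} = \left(2 \sqrt{15} + 462\right)^{2} = \left(462 + 2 \sqrt{15}\right)^{2}$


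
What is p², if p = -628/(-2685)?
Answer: 394384/7209225 ≈ 0.054705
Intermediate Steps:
p = 628/2685 (p = -628*(-1/2685) = 628/2685 ≈ 0.23389)
p² = (628/2685)² = 394384/7209225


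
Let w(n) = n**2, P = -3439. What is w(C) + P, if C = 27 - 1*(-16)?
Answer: -1590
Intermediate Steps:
C = 43 (C = 27 + 16 = 43)
w(C) + P = 43**2 - 3439 = 1849 - 3439 = -1590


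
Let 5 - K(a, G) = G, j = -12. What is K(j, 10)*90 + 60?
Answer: -390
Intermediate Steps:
K(a, G) = 5 - G
K(j, 10)*90 + 60 = (5 - 1*10)*90 + 60 = (5 - 10)*90 + 60 = -5*90 + 60 = -450 + 60 = -390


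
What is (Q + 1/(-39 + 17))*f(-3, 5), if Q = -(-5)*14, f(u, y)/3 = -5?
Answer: -23085/22 ≈ -1049.3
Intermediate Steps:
f(u, y) = -15 (f(u, y) = 3*(-5) = -15)
Q = 70 (Q = -1*(-70) = 70)
(Q + 1/(-39 + 17))*f(-3, 5) = (70 + 1/(-39 + 17))*(-15) = (70 + 1/(-22))*(-15) = (70 - 1/22)*(-15) = (1539/22)*(-15) = -23085/22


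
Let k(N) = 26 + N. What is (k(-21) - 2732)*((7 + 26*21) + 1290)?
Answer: -5025861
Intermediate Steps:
(k(-21) - 2732)*((7 + 26*21) + 1290) = ((26 - 21) - 2732)*((7 + 26*21) + 1290) = (5 - 2732)*((7 + 546) + 1290) = -2727*(553 + 1290) = -2727*1843 = -5025861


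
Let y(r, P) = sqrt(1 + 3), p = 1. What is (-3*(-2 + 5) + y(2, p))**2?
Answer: 49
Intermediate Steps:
y(r, P) = 2 (y(r, P) = sqrt(4) = 2)
(-3*(-2 + 5) + y(2, p))**2 = (-3*(-2 + 5) + 2)**2 = (-3*3 + 2)**2 = (-9 + 2)**2 = (-7)**2 = 49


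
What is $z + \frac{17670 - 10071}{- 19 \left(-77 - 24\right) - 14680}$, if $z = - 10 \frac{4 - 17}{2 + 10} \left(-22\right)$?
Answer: $- \frac{9146912}{38283} \approx -238.93$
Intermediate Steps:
$z = - \frac{715}{3}$ ($z = - 10 \left(- \frac{13}{12}\right) \left(-22\right) = - 10 \left(\left(-13\right) \frac{1}{12}\right) \left(-22\right) = \left(-10\right) \left(- \frac{13}{12}\right) \left(-22\right) = \frac{65}{6} \left(-22\right) = - \frac{715}{3} \approx -238.33$)
$z + \frac{17670 - 10071}{- 19 \left(-77 - 24\right) - 14680} = - \frac{715}{3} + \frac{17670 - 10071}{- 19 \left(-77 - 24\right) - 14680} = - \frac{715}{3} + \frac{7599}{\left(-19\right) \left(-101\right) - 14680} = - \frac{715}{3} + \frac{7599}{1919 - 14680} = - \frac{715}{3} + \frac{7599}{-12761} = - \frac{715}{3} + 7599 \left(- \frac{1}{12761}\right) = - \frac{715}{3} - \frac{7599}{12761} = - \frac{9146912}{38283}$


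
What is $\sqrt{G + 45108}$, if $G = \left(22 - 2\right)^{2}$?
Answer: $2 \sqrt{11377} \approx 213.33$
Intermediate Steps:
$G = 400$ ($G = 20^{2} = 400$)
$\sqrt{G + 45108} = \sqrt{400 + 45108} = \sqrt{45508} = 2 \sqrt{11377}$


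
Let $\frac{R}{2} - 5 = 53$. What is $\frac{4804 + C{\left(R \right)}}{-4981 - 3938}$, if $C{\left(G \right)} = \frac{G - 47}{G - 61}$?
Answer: $- \frac{264289}{490545} \approx -0.53877$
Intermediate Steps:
$R = 116$ ($R = 10 + 2 \cdot 53 = 10 + 106 = 116$)
$C{\left(G \right)} = \frac{-47 + G}{-61 + G}$
$\frac{4804 + C{\left(R \right)}}{-4981 - 3938} = \frac{4804 + \frac{-47 + 116}{-61 + 116}}{-4981 - 3938} = \frac{4804 + \frac{1}{55} \cdot 69}{-8919} = \left(4804 + \frac{1}{55} \cdot 69\right) \left(- \frac{1}{8919}\right) = \left(4804 + \frac{69}{55}\right) \left(- \frac{1}{8919}\right) = \frac{264289}{55} \left(- \frac{1}{8919}\right) = - \frac{264289}{490545}$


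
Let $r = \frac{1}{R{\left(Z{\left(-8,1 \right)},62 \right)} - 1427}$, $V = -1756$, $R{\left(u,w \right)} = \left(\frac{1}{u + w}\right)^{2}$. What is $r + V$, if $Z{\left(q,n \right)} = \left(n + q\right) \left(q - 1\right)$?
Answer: $- \frac{39153326369}{22296874} \approx -1756.0$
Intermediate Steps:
$Z{\left(q,n \right)} = \left(-1 + q\right) \left(n + q\right)$ ($Z{\left(q,n \right)} = \left(n + q\right) \left(-1 + q\right) = \left(-1 + q\right) \left(n + q\right)$)
$R{\left(u,w \right)} = \frac{1}{\left(u + w\right)^{2}}$
$r = - \frac{15625}{22296874}$ ($r = \frac{1}{\frac{1}{\left(\left(\left(-8\right)^{2} - 1 - -8 + 1 \left(-8\right)\right) + 62\right)^{2}} - 1427} = \frac{1}{\frac{1}{\left(\left(64 - 1 + 8 - 8\right) + 62\right)^{2}} - 1427} = \frac{1}{\frac{1}{\left(63 + 62\right)^{2}} - 1427} = \frac{1}{\frac{1}{15625} - 1427} = \frac{1}{- \frac{22296874}{15625}} = - \frac{15625}{22296874} \approx -0.00070077$)
$r + V = - \frac{15625}{22296874} - 1756 = - \frac{39153326369}{22296874}$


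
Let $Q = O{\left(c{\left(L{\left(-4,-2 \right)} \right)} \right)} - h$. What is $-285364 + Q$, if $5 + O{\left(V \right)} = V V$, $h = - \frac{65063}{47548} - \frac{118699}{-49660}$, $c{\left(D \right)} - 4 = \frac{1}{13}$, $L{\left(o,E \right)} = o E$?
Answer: $- \frac{547451173848991}{1918502365} \approx -2.8535 \cdot 10^{5}$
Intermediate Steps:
$L{\left(o,E \right)} = E o$
$c{\left(D \right)} = \frac{53}{13}$ ($c{\left(D \right)} = 4 + \frac{1}{13} = \frac{53}{13}$)
$h = \frac{150804467}{147577105}$ ($h = \left(-65063\right) \frac{1}{47548} - - \frac{118699}{49660} = - \frac{65063}{47548} + \frac{118699}{49660} = \frac{150804467}{147577105} \approx 1.0219$)
$O{\left(V \right)} = -5 + V^{2}$ ($O{\left(V \right)} = -5 + V V = -5 + V^{2}$)
$Q = \frac{20335036869}{1918502365}$ ($Q = \left(-5 + \left(\frac{53}{13}\right)^{2}\right) - \frac{150804467}{147577105} = \left(-5 + \frac{2809}{169}\right) - \frac{150804467}{147577105} = \frac{1964}{169} - \frac{150804467}{147577105} = \frac{20335036869}{1918502365} \approx 10.599$)
$-285364 + Q = -285364 + \frac{20335036869}{1918502365} = - \frac{547451173848991}{1918502365}$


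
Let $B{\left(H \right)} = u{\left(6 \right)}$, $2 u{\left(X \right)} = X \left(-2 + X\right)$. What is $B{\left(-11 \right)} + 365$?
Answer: $377$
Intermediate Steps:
$u{\left(X \right)} = \frac{X \left(-2 + X\right)}{2}$
$B{\left(H \right)} = 12$ ($B{\left(H \right)} = \frac{1}{2} \cdot 6 \left(-2 + 6\right) = \frac{1}{2} \cdot 6 \cdot 4 = 12$)
$B{\left(-11 \right)} + 365 = 12 + 365 = 377$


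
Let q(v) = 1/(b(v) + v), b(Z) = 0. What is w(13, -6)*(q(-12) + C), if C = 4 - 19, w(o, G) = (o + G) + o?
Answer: -905/3 ≈ -301.67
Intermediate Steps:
q(v) = 1/v (q(v) = 1/(0 + v) = 1/v)
w(o, G) = G + 2*o (w(o, G) = (G + o) + o = G + 2*o)
C = -15
w(13, -6)*(q(-12) + C) = (-6 + 2*13)*(1/(-12) - 15) = (-6 + 26)*(-1/12 - 15) = 20*(-181/12) = -905/3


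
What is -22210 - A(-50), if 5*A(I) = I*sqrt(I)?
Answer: -22210 + 50*I*sqrt(2) ≈ -22210.0 + 70.711*I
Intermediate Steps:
A(I) = I**(3/2)/5 (A(I) = (I*sqrt(I))/5 = I**(3/2)/5)
-22210 - A(-50) = -22210 - (-50)**(3/2)/5 = -22210 - (-250*I*sqrt(2))/5 = -22210 - (-50)*I*sqrt(2) = -22210 + 50*I*sqrt(2)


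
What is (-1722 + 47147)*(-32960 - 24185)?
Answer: -2595811625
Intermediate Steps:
(-1722 + 47147)*(-32960 - 24185) = 45425*(-57145) = -2595811625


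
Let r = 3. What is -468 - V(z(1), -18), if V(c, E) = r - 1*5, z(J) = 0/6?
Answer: -466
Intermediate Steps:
z(J) = 0 (z(J) = 0*(1/6) = 0)
V(c, E) = -2 (V(c, E) = 3 - 1*5 = 3 - 5 = -2)
-468 - V(z(1), -18) = -468 - 1*(-2) = -468 + 2 = -466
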